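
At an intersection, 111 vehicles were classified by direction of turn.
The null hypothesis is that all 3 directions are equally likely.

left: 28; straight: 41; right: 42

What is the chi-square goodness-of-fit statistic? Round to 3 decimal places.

3.297

Expected count for each of the 3 categories: 111/3 = 37.
cat           O        E   (O−E)²/E
left         28       37     2.1892
straight     41       37     0.4324
right        42       37     0.6757
Sum = 3.297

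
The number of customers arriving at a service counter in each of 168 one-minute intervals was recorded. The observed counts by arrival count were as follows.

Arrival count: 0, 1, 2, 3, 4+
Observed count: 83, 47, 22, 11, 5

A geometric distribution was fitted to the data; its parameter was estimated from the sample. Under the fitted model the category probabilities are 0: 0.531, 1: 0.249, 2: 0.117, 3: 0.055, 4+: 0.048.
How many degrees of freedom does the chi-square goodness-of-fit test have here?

There are k = 5 categories and 1 parameter estimated from the data, so df = 5 − 1 − 1 = 3.

3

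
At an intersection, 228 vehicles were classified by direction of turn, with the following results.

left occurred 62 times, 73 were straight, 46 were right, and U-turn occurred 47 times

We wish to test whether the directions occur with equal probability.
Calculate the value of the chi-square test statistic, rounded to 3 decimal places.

8.807

Expected count for each of the 4 categories: 228/4 = 57.
left: (62 − 57)²/57 = 25/57 = 0.4386
straight: (73 − 57)²/57 = 256/57 = 4.4912
right: (46 − 57)²/57 = 121/57 = 2.1228
U-turn: (47 − 57)²/57 = 100/57 = 1.7544
Sum = 8.807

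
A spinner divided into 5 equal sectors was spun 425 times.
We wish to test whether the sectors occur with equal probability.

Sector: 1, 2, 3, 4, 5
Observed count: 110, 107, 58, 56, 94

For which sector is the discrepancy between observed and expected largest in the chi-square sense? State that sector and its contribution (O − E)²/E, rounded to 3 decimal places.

Under H₀ each category has probability 1/5, so each expected count is 425/5 = 85.
cat         O        E   (O−E)²/E
1         110       85     7.3529
2         107       85     5.6941
3          58       85     8.5765
4          56       85     9.8941
5          94       85     0.9529
The largest term is for 4: 9.894.

4, 9.894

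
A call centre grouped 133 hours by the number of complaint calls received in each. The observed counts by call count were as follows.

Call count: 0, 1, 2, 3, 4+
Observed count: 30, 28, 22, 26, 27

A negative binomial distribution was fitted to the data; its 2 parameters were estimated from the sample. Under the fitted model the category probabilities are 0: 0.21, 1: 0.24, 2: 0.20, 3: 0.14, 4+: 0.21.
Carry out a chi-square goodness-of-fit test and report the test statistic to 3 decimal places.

Expected counts E_i = n·p_i: 133×0.21 = 27.93, 133×0.24 = 31.92, 133×0.20 = 26.6, 133×0.14 = 18.62, 133×0.21 = 27.93.
0: (30 − 27.93)²/27.93 = 4.2849/27.93 = 0.1534
1: (28 − 31.92)²/31.92 = 15.3664/31.92 = 0.4814
2: (22 − 26.6)²/26.6 = 21.16/26.6 = 0.7955
3: (26 − 18.62)²/18.62 = 54.4644/18.62 = 2.9250
4+: (27 − 27.93)²/27.93 = 0.8649/27.93 = 0.0310
Sum = 4.386

4.386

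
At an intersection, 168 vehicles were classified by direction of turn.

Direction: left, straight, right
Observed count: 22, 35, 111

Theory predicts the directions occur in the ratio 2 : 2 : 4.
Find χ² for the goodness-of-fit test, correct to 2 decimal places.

Ratio total = 8. Expected counts: 168×2/8 = 42, 168×2/8 = 42, 168×4/8 = 84.
left: (22 − 42)²/42 = 400/42 = 9.524
straight: (35 − 42)²/42 = 49/42 = 1.167
right: (111 − 84)²/84 = 729/84 = 8.679
Sum = 19.37

19.37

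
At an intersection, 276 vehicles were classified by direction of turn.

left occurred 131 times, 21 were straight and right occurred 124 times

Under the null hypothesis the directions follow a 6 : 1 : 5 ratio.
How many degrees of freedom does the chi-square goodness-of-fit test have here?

2

There are k = 3 categories and no parameters were estimated from the data, so df = 3 − 1 = 2.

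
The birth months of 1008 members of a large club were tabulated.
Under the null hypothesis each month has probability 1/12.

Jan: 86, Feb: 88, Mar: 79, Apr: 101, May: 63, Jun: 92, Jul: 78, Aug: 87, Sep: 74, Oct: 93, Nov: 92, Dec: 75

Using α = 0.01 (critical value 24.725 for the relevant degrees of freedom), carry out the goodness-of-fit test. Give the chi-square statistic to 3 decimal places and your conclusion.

Under H₀ each category has probability 1/12, so each expected count is 1008/12 = 84.
Jan: (86 − 84)²/84 = 4/84 = 0.0476
Feb: (88 − 84)²/84 = 16/84 = 0.1905
Mar: (79 − 84)²/84 = 25/84 = 0.2976
Apr: (101 − 84)²/84 = 289/84 = 3.4405
May: (63 − 84)²/84 = 441/84 = 5.2500
Jun: (92 − 84)²/84 = 64/84 = 0.7619
Jul: (78 − 84)²/84 = 36/84 = 0.4286
Aug: (87 − 84)²/84 = 9/84 = 0.1071
Sep: (74 − 84)²/84 = 100/84 = 1.1905
Oct: (93 − 84)²/84 = 81/84 = 0.9643
Nov: (92 − 84)²/84 = 64/84 = 0.7619
Dec: (75 − 84)²/84 = 81/84 = 0.9643
Sum = 14.405
df = 11. Since 14.405 < 24.725, we do not reject H₀.

14.405; do not reject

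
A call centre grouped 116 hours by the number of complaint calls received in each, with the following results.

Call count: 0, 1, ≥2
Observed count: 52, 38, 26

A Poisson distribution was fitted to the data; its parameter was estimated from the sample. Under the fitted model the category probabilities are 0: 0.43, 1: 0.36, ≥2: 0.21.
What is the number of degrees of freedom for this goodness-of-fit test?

1

There are k = 3 categories and 1 parameter estimated from the data, so df = 3 − 1 − 1 = 1.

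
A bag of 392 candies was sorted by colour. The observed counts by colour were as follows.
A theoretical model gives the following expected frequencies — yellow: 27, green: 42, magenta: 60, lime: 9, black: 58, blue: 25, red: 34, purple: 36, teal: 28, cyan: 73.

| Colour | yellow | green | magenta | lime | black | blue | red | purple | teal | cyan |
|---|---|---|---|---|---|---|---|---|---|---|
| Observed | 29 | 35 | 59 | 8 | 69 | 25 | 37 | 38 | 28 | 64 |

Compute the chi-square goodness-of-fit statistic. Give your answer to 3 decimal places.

yellow: (29 − 27)²/27 = 4/27 = 0.1481
green: (35 − 42)²/42 = 49/42 = 1.1667
magenta: (59 − 60)²/60 = 1/60 = 0.0167
lime: (8 − 9)²/9 = 1/9 = 0.1111
black: (69 − 58)²/58 = 121/58 = 2.0862
blue: (25 − 25)²/25 = 0/25 = 0.0000
red: (37 − 34)²/34 = 9/34 = 0.2647
purple: (38 − 36)²/36 = 4/36 = 0.1111
teal: (28 − 28)²/28 = 0/28 = 0.0000
cyan: (64 − 73)²/73 = 81/73 = 1.1096
Sum = 5.014

5.014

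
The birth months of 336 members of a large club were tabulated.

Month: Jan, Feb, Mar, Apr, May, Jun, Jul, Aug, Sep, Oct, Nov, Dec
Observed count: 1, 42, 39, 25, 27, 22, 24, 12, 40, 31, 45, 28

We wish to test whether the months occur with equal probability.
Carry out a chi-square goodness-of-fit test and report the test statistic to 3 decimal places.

Expected count for each of the 12 categories: 336/12 = 28.
cat         O        E   (O−E)²/E
Jan         1       28    26.0357
Feb        42       28     7.0000
Mar        39       28     4.3214
Apr        25       28     0.3214
May        27       28     0.0357
Jun        22       28     1.2857
Jul        24       28     0.5714
Aug        12       28     9.1429
Sep        40       28     5.1429
Oct        31       28     0.3214
Nov        45       28    10.3214
Dec        28       28     0.0000
Sum = 64.500

64.500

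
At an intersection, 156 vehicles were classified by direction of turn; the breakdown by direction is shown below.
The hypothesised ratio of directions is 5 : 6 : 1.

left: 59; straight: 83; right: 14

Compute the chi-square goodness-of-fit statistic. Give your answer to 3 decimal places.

Ratio total = 12. Expected counts: 156×5/12 = 65, 156×6/12 = 78, 156×1/12 = 13.
cat           O        E   (O−E)²/E
left         59       65     0.5538
straight     83       78     0.3205
right        14       13     0.0769
Sum = 0.951

0.951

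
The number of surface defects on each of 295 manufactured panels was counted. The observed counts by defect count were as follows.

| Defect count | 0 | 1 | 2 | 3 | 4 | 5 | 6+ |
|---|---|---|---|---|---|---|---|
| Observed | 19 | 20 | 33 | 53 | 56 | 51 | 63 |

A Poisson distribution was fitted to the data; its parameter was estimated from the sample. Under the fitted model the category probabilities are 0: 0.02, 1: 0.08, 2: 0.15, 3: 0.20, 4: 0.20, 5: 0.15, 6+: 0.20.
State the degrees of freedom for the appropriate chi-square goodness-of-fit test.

There are k = 7 categories and 1 parameter estimated from the data, so df = 7 − 1 − 1 = 5.

5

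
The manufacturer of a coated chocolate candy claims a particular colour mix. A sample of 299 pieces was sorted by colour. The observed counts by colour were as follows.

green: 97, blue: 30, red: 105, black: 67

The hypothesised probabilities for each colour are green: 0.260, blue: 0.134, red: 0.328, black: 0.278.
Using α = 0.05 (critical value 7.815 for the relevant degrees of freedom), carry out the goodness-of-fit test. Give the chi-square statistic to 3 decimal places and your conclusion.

Expected counts E_i = n·p_i: 299×0.260 = 77.74, 299×0.134 = 40.066, 299×0.328 = 98.072, 299×0.278 = 83.122.
χ² = (97−77.74)²/77.74 + (30−40.066)²/40.066 + (105−98.072)²/98.072 + (67−83.122)²/83.122
   = 4.7716 + 2.5289 + 0.4894 + 3.1270
Sum = 10.917
df = 3. Since 10.917 > 7.815, we reject H₀.

10.917; reject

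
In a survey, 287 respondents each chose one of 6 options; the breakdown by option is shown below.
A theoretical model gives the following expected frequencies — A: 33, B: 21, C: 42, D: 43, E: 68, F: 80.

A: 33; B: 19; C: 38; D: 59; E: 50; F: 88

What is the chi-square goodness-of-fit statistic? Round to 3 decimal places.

12.090

cat         O        E   (O−E)²/E
A          33       33     0.0000
B          19       21     0.1905
C          38       42     0.3810
D          59       43     5.9535
E          50       68     4.7647
F          88       80     0.8000
Sum = 12.090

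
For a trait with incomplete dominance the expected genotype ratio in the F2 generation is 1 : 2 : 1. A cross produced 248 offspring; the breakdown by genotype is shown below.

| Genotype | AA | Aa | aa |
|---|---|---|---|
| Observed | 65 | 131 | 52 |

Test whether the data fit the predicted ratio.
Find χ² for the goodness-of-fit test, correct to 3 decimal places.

2.153

Ratio total = 4. Expected counts: 248×1/4 = 62, 248×2/4 = 124, 248×1/4 = 62.
χ² = (65−62)²/62 + (131−124)²/124 + (52−62)²/62
   = 0.1452 + 0.3952 + 1.6129
Sum = 2.153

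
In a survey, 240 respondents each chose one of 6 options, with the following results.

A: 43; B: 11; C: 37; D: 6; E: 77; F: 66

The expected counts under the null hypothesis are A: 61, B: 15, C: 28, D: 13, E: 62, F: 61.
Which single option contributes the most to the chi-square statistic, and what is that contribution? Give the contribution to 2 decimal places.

A, 5.31

cat         O        E   (O−E)²/E
A          43       61      5.311
B          11       15      1.067
C          37       28      2.893
D           6       13      3.769
E          77       62      3.629
F          66       61      0.410
The largest term is for A: 5.31.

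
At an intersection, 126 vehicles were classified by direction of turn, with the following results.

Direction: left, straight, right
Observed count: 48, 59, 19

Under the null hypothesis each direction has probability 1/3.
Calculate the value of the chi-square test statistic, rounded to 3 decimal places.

Expected count for each of the 3 categories: 126/3 = 42.
left: (48 − 42)²/42 = 36/42 = 0.8571
straight: (59 − 42)²/42 = 289/42 = 6.8810
right: (19 − 42)²/42 = 529/42 = 12.5952
Sum = 20.333

20.333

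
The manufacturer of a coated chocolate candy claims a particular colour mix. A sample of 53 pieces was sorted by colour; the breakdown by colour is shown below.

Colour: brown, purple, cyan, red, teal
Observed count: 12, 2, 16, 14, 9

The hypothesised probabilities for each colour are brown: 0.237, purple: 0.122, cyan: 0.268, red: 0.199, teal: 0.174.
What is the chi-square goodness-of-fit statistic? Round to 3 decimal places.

Expected counts E_i = n·p_i: 53×0.237 = 12.561, 53×0.122 = 6.466, 53×0.268 = 14.204, 53×0.199 = 10.547, 53×0.174 = 9.222.
cat         O        E   (O−E)²/E
brown      12   12.561     0.0251
purple      2    6.466     3.0846
cyan       16   14.204     0.2271
red        14   10.547     1.1305
teal        9    9.222     0.0053
Sum = 4.473

4.473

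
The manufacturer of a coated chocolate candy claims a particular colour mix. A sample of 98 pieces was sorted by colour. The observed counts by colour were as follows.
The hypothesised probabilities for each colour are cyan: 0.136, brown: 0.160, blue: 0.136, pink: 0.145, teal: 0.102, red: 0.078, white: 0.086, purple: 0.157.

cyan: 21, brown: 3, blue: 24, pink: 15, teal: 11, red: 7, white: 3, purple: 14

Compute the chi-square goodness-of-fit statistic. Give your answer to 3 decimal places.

Expected counts E_i = n·p_i: 98×0.136 = 13.328, 98×0.160 = 15.68, 98×0.136 = 13.328, 98×0.145 = 14.21, 98×0.102 = 9.996, 98×0.078 = 7.644, 98×0.086 = 8.428, 98×0.157 = 15.386.
χ² = (21−13.328)²/13.328 + (3−15.68)²/15.68 + (24−13.328)²/13.328 + (15−14.21)²/14.21 + (11−9.996)²/9.996 + (7−7.644)²/7.644 + (3−8.428)²/8.428 + (14−15.386)²/15.386
   = 4.4162 + 10.2540 + 8.5453 + 0.0439 + 0.1008 + 0.0543 + 3.4959 + 0.1249
Sum = 27.035

27.035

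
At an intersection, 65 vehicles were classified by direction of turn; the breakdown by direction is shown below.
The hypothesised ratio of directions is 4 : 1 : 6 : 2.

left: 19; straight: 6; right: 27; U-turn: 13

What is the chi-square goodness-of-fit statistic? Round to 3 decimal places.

Ratio total = 13. Expected counts: 65×4/13 = 20, 65×1/13 = 5, 65×6/13 = 30, 65×2/13 = 10.
cat           O        E   (O−E)²/E
left         19       20     0.0500
straight      6        5     0.2000
right        27       30     0.3000
U-turn       13       10     0.9000
Sum = 1.450

1.450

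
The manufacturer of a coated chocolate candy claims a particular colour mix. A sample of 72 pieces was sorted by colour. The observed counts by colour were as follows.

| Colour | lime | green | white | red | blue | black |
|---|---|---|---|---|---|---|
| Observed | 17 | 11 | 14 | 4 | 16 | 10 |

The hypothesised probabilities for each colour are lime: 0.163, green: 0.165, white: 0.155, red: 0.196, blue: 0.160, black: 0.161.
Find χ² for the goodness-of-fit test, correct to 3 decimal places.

12.356

Expected counts E_i = n·p_i: 72×0.163 = 11.736, 72×0.165 = 11.88, 72×0.155 = 11.16, 72×0.196 = 14.112, 72×0.160 = 11.52, 72×0.161 = 11.592.
cat         O        E   (O−E)²/E
lime       17   11.736     2.3611
green      11    11.88     0.0652
white      14    11.16     0.7227
red         4   14.112     7.2458
blue       16    11.52     1.7422
black      10   11.592     0.2186
Sum = 12.356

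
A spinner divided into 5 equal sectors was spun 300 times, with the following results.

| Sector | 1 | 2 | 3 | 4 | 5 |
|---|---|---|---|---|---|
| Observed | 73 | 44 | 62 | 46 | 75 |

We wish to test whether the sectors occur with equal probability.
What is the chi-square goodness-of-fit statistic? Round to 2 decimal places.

Under H₀ each category has probability 1/5, so each expected count is 300/5 = 60.
cat         O        E   (O−E)²/E
1          73       60      2.817
2          44       60      4.267
3          62       60      0.067
4          46       60      3.267
5          75       60      3.750
Sum = 14.17

14.17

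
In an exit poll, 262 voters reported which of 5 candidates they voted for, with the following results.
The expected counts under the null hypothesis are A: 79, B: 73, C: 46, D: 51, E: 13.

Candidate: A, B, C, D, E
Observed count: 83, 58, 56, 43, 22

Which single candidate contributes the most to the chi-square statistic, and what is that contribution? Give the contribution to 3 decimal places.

E, 6.231

A: (83 − 79)²/79 = 16/79 = 0.2025
B: (58 − 73)²/73 = 225/73 = 3.0822
C: (56 − 46)²/46 = 100/46 = 2.1739
D: (43 − 51)²/51 = 64/51 = 1.2549
E: (22 − 13)²/13 = 81/13 = 6.2308
The largest term is for E: 6.231.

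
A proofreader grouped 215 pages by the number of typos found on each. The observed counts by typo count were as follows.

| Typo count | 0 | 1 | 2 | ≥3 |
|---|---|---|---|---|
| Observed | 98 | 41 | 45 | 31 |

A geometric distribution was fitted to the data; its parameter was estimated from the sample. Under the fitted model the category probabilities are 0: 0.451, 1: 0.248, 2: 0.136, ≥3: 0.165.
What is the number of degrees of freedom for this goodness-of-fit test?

There are k = 4 categories and 1 parameter estimated from the data, so df = 4 − 1 − 1 = 2.

2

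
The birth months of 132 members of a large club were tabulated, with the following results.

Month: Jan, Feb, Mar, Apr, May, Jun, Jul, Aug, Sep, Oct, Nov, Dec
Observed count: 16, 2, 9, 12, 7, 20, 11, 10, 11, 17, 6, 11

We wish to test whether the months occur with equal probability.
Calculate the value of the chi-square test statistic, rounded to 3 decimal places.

24.545

Under H₀ each category has probability 1/12, so each expected count is 132/12 = 11.
χ² = (16−11)²/11 + (2−11)²/11 + (9−11)²/11 + (12−11)²/11 + (7−11)²/11 + (20−11)²/11 + (11−11)²/11 + (10−11)²/11 + (11−11)²/11 + (17−11)²/11 + (6−11)²/11 + (11−11)²/11
   = 2.2727 + 7.3636 + 0.3636 + 0.0909 + 1.4545 + 7.3636 + 0.0000 + 0.0909 + 0.0000 + 3.2727 + 2.2727 + 0.0000
Sum = 24.545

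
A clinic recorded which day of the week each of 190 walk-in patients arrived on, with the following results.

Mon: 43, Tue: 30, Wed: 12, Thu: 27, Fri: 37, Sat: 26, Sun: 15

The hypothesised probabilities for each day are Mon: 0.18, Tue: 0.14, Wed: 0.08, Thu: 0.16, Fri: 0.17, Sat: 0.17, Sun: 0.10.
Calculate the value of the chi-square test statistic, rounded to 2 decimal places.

6.51

Expected counts E_i = n·p_i: 190×0.18 = 34.2, 190×0.14 = 26.6, 190×0.08 = 15.2, 190×0.16 = 30.4, 190×0.17 = 32.3, 190×0.17 = 32.3, 190×0.10 = 19.
cat         O        E   (O−E)²/E
Mon        43     34.2      2.264
Tue        30     26.6      0.435
Wed        12     15.2      0.674
Thu        27     30.4      0.380
Fri        37     32.3      0.684
Sat        26     32.3      1.229
Sun        15       19      0.842
Sum = 6.51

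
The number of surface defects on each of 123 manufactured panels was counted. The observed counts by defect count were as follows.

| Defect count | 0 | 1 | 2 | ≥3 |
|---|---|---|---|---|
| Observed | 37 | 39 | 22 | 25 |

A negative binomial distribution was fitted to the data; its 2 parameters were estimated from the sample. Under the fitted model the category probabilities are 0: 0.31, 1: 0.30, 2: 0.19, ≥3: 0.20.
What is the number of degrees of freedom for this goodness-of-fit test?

1

There are k = 4 categories and 2 parameters estimated from the data, so df = 4 − 1 − 2 = 1.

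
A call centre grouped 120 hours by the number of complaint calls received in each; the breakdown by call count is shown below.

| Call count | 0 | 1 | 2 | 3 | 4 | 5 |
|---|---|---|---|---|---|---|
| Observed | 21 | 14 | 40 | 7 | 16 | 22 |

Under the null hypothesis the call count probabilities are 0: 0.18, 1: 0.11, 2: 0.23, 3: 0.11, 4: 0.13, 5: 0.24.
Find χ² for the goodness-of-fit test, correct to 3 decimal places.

Expected counts E_i = n·p_i: 120×0.18 = 21.6, 120×0.11 = 13.2, 120×0.23 = 27.6, 120×0.11 = 13.2, 120×0.13 = 15.6, 120×0.24 = 28.8.
0: (21 − 21.6)²/21.6 = 0.36/21.6 = 0.0167
1: (14 − 13.2)²/13.2 = 0.64/13.2 = 0.0485
2: (40 − 27.6)²/27.6 = 153.76/27.6 = 5.5710
3: (7 − 13.2)²/13.2 = 38.44/13.2 = 2.9121
4: (16 − 15.6)²/15.6 = 0.16/15.6 = 0.0103
5: (22 − 28.8)²/28.8 = 46.24/28.8 = 1.6056
Sum = 10.164

10.164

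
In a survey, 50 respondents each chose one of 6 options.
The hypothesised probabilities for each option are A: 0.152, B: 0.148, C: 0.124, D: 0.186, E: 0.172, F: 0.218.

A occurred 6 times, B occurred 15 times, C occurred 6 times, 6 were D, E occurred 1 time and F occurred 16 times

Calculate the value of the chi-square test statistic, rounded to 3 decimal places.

18.422

Expected counts E_i = n·p_i: 50×0.152 = 7.6, 50×0.148 = 7.4, 50×0.124 = 6.2, 50×0.186 = 9.3, 50×0.172 = 8.6, 50×0.218 = 10.9.
cat         O        E   (O−E)²/E
A           6      7.6     0.3368
B          15      7.4     7.8054
C           6      6.2     0.0065
D           6      9.3     1.1710
E           1      8.6     6.7163
F          16     10.9     2.3862
Sum = 18.422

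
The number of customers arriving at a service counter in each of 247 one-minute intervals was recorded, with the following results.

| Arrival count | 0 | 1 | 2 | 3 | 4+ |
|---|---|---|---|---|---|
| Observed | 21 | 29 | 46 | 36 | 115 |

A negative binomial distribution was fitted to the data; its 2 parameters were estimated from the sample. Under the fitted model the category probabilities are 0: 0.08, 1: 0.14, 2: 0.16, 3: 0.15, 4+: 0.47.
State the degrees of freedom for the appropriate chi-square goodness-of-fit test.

There are k = 5 categories and 2 parameters estimated from the data, so df = 5 − 1 − 2 = 2.

2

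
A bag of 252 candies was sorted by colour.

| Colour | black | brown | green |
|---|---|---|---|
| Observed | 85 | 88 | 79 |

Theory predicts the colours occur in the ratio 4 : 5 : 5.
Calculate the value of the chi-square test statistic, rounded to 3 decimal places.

Ratio total = 14. Expected counts: 252×4/14 = 72, 252×5/14 = 90, 252×5/14 = 90.
χ² = (85−72)²/72 + (88−90)²/90 + (79−90)²/90
   = 2.3472 + 0.0444 + 1.3444
Sum = 3.736

3.736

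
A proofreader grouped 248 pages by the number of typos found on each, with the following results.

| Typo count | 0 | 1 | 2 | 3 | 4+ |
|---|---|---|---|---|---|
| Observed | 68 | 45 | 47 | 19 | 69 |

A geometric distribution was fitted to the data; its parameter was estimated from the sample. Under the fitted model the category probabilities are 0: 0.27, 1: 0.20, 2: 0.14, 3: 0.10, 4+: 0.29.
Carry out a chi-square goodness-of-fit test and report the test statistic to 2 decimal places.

6.26

Expected counts E_i = n·p_i: 248×0.27 = 66.96, 248×0.20 = 49.6, 248×0.14 = 34.72, 248×0.10 = 24.8, 248×0.29 = 71.92.
0: (68 − 66.96)²/66.96 = 1.0816/66.96 = 0.016
1: (45 − 49.6)²/49.6 = 21.16/49.6 = 0.427
2: (47 − 34.72)²/34.72 = 150.7984/34.72 = 4.343
3: (19 − 24.8)²/24.8 = 33.64/24.8 = 1.356
4+: (69 − 71.92)²/71.92 = 8.5264/71.92 = 0.119
Sum = 6.26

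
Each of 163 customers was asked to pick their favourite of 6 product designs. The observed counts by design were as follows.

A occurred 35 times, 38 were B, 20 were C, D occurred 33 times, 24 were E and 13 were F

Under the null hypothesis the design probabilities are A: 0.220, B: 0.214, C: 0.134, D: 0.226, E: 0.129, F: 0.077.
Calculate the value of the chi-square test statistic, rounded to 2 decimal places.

1.29

Expected counts E_i = n·p_i: 163×0.220 = 35.86, 163×0.214 = 34.882, 163×0.134 = 21.842, 163×0.226 = 36.838, 163×0.129 = 21.027, 163×0.077 = 12.551.
cat         O        E   (O−E)²/E
A          35    35.86      0.021
B          38   34.882      0.279
C          20   21.842      0.155
D          33   36.838      0.400
E          24   21.027      0.420
F          13   12.551      0.016
Sum = 1.29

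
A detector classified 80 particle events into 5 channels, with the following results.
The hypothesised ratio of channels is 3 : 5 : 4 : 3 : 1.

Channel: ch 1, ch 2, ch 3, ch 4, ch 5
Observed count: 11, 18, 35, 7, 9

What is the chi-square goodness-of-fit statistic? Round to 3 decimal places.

Ratio total = 16. Expected counts: 80×3/16 = 15, 80×5/16 = 25, 80×4/16 = 20, 80×3/16 = 15, 80×1/16 = 5.
cat         O        E   (O−E)²/E
ch 1       11       15     1.0667
ch 2       18       25     1.9600
ch 3       35       20    11.2500
ch 4        7       15     4.2667
ch 5        9        5     3.2000
Sum = 21.743

21.743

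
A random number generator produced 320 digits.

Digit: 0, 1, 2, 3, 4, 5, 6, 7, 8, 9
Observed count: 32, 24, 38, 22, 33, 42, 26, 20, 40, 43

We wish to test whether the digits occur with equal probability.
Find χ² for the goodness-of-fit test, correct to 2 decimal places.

Expected count for each of the 10 categories: 320/10 = 32.
χ² = (32−32)²/32 + (24−32)²/32 + (38−32)²/32 + (22−32)²/32 + (33−32)²/32 + (42−32)²/32 + (26−32)²/32 + (20−32)²/32 + (40−32)²/32 + (43−32)²/32
   = 0.000 + 2.000 + 1.125 + 3.125 + 0.031 + 3.125 + 1.125 + 4.500 + 2.000 + 3.781
Sum = 20.81

20.81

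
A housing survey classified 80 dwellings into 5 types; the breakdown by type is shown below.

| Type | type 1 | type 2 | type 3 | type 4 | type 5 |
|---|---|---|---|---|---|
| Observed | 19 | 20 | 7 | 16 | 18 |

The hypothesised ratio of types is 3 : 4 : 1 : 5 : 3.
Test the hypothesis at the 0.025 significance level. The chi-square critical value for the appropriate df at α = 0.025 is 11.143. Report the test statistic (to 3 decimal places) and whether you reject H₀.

5.707; do not reject

Ratio total = 16. Expected counts: 80×3/16 = 15, 80×4/16 = 20, 80×1/16 = 5, 80×5/16 = 25, 80×3/16 = 15.
type 1: (19 − 15)²/15 = 16/15 = 1.0667
type 2: (20 − 20)²/20 = 0/20 = 0.0000
type 3: (7 − 5)²/5 = 4/5 = 0.8000
type 4: (16 − 25)²/25 = 81/25 = 3.2400
type 5: (18 − 15)²/15 = 9/15 = 0.6000
Sum = 5.707
df = 4. Since 5.707 < 11.143, we do not reject H₀.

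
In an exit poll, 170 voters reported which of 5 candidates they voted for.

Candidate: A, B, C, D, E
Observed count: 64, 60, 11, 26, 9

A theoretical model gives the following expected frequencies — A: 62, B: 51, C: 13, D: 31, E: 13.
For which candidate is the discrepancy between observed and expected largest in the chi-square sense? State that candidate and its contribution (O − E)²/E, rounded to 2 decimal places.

B, 1.59

cat         O        E   (O−E)²/E
A          64       62      0.065
B          60       51      1.588
C          11       13      0.308
D          26       31      0.806
E           9       13      1.231
The largest term is for B: 1.59.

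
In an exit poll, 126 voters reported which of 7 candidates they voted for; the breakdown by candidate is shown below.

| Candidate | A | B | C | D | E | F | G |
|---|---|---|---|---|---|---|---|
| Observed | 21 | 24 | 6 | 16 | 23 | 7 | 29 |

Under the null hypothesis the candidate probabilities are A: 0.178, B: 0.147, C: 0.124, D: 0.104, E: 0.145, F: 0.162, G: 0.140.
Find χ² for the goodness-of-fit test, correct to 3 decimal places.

Expected counts E_i = n·p_i: 126×0.178 = 22.428, 126×0.147 = 18.522, 126×0.124 = 15.624, 126×0.104 = 13.104, 126×0.145 = 18.27, 126×0.162 = 20.412, 126×0.140 = 17.64.
χ² = (21−22.428)²/22.428 + (24−18.522)²/18.522 + (6−15.624)²/15.624 + (16−13.104)²/13.104 + (23−18.27)²/18.27 + (7−20.412)²/20.412 + (29−17.64)²/17.64
   = 0.0909 + 1.6202 + 5.9281 + 0.6400 + 1.2246 + 8.8125 + 7.3157
Sum = 25.632

25.632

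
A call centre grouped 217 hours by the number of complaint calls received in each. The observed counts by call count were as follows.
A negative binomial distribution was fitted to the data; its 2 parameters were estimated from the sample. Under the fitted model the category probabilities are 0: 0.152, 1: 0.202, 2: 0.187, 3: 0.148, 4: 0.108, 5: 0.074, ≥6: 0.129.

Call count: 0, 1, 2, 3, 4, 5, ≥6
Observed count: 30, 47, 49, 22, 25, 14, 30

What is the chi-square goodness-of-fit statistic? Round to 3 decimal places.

Expected counts E_i = n·p_i: 217×0.152 = 32.984, 217×0.202 = 43.834, 217×0.187 = 40.579, 217×0.148 = 32.116, 217×0.108 = 23.436, 217×0.074 = 16.058, 217×0.129 = 27.993.
0: (30 − 32.984)²/32.984 = 8.904256/32.984 = 0.2700
1: (47 − 43.834)²/43.834 = 10.023556/43.834 = 0.2287
2: (49 − 40.579)²/40.579 = 70.913241/40.579 = 1.7475
3: (22 − 32.116)²/32.116 = 102.333456/32.116 = 3.1864
4: (25 − 23.436)²/23.436 = 2.446096/23.436 = 0.1044
5: (14 − 16.058)²/16.058 = 4.235364/16.058 = 0.2638
≥6: (30 − 27.993)²/27.993 = 4.028049/27.993 = 0.1439
Sum = 5.945

5.945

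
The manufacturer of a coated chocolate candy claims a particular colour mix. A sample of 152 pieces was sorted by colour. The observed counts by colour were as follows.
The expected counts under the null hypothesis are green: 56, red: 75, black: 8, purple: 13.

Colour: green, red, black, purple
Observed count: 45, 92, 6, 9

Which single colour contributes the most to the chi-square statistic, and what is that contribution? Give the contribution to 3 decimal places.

red, 3.853

cat         O        E   (O−E)²/E
green      45       56     2.1607
red        92       75     3.8533
black       6        8     0.5000
purple      9       13     1.2308
The largest term is for red: 3.853.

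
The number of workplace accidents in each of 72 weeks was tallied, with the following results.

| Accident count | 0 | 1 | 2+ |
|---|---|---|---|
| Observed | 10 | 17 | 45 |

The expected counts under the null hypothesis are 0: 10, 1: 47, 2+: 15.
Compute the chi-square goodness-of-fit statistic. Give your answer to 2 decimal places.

79.15

cat         O        E   (O−E)²/E
0          10       10      0.000
1          17       47     19.149
2+         45       15     60.000
Sum = 79.15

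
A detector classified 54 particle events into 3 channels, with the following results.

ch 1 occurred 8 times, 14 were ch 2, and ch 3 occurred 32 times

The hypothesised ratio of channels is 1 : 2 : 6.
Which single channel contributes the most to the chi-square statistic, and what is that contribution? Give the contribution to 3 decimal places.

Ratio total = 9. Expected counts: 54×1/9 = 6, 54×2/9 = 12, 54×6/9 = 36.
ch 1: (8 − 6)²/6 = 4/6 = 0.6667
ch 2: (14 − 12)²/12 = 4/12 = 0.3333
ch 3: (32 − 36)²/36 = 16/36 = 0.4444
The largest term is for ch 1: 0.667.

ch 1, 0.667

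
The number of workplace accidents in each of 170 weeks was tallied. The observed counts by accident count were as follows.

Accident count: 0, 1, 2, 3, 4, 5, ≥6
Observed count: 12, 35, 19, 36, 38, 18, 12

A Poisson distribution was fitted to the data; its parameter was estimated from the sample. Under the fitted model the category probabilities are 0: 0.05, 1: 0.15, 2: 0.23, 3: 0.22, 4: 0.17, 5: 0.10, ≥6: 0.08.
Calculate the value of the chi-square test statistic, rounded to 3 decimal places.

Expected counts E_i = n·p_i: 170×0.05 = 8.5, 170×0.15 = 25.5, 170×0.23 = 39.1, 170×0.22 = 37.4, 170×0.17 = 28.9, 170×0.10 = 17, 170×0.08 = 13.6.
χ² = (12−8.5)²/8.5 + (35−25.5)²/25.5 + (19−39.1)²/39.1 + (36−37.4)²/37.4 + (38−28.9)²/28.9 + (18−17)²/17 + (12−13.6)²/13.6
   = 1.4412 + 3.5392 + 10.3327 + 0.0524 + 2.8654 + 0.0588 + 0.1882
Sum = 18.478

18.478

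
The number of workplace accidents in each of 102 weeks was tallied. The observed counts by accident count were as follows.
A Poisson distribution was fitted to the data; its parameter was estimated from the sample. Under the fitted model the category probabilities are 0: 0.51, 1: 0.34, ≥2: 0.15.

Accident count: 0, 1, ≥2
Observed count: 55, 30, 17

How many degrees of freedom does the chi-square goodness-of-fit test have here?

1

There are k = 3 categories and 1 parameter estimated from the data, so df = 3 − 1 − 1 = 1.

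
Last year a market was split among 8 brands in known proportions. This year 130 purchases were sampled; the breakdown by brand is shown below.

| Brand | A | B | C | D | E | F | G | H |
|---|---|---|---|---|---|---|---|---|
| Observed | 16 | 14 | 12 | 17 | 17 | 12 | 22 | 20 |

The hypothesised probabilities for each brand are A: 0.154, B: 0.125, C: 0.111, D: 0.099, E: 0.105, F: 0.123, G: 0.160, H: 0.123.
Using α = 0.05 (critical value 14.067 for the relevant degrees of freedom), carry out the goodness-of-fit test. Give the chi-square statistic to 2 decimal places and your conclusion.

Expected counts E_i = n·p_i: 130×0.154 = 20.02, 130×0.125 = 16.25, 130×0.111 = 14.43, 130×0.099 = 12.87, 130×0.105 = 13.65, 130×0.123 = 15.99, 130×0.160 = 20.8, 130×0.123 = 15.99.
cat         O        E   (O−E)²/E
A          16    20.02      0.807
B          14    16.25      0.312
C          12    14.43      0.409
D          17    12.87      1.325
E          17    13.65      0.822
F          12    15.99      0.996
G          22     20.8      0.069
H          20    15.99      1.006
Sum = 5.75
df = 7. Since 5.75 < 14.067, we do not reject H₀.

5.75; do not reject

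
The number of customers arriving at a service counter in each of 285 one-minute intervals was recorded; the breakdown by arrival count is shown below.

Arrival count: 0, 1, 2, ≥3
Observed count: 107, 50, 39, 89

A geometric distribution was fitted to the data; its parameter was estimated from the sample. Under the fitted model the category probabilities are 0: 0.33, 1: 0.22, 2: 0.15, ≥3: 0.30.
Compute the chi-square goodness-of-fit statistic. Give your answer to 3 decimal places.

4.828

Expected counts E_i = n·p_i: 285×0.33 = 94.05, 285×0.22 = 62.7, 285×0.15 = 42.75, 285×0.30 = 85.5.
cat         O        E   (O−E)²/E
0         107    94.05     1.7831
1          50     62.7     2.5724
2          39    42.75     0.3289
≥3         89     85.5     0.1433
Sum = 4.828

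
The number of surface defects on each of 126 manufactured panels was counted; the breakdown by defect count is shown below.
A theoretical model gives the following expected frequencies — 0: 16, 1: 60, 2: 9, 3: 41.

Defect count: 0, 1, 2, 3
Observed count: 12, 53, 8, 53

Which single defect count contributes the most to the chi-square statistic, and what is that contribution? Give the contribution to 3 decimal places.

0: (12 − 16)²/16 = 16/16 = 1.0000
1: (53 − 60)²/60 = 49/60 = 0.8167
2: (8 − 9)²/9 = 1/9 = 0.1111
3: (53 − 41)²/41 = 144/41 = 3.5122
The largest term is for 3: 3.512.

3, 3.512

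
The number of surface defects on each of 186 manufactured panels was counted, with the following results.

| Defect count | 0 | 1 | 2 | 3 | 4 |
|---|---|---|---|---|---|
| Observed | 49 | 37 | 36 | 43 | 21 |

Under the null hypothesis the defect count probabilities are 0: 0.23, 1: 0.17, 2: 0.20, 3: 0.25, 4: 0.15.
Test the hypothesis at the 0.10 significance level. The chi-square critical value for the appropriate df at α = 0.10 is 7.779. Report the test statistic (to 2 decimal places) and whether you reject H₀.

Expected counts E_i = n·p_i: 186×0.23 = 42.78, 186×0.17 = 31.62, 186×0.20 = 37.2, 186×0.25 = 46.5, 186×0.15 = 27.9.
cat         O        E   (O−E)²/E
0          49    42.78      0.904
1          37    31.62      0.915
2          36     37.2      0.039
3          43     46.5      0.263
4          21     27.9      1.706
Sum = 3.83
df = 4. Since 3.83 < 7.779, we do not reject H₀.

3.83; do not reject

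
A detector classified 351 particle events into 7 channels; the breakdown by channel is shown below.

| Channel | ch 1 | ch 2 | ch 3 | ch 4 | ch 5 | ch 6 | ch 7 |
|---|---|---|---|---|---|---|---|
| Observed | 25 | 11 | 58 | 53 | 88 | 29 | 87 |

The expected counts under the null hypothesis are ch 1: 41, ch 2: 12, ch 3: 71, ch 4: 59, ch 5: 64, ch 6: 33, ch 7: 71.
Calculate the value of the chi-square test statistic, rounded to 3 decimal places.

22.408

χ² = (25−41)²/41 + (11−12)²/12 + (58−71)²/71 + (53−59)²/59 + (88−64)²/64 + (29−33)²/33 + (87−71)²/71
   = 6.2439 + 0.0833 + 2.3803 + 0.6102 + 9.0000 + 0.4848 + 3.6056
Sum = 22.408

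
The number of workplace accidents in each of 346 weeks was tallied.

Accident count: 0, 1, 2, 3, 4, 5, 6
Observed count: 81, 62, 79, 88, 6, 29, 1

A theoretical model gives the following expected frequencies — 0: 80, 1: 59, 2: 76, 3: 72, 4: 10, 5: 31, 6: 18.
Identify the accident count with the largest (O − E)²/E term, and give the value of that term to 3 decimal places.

6, 16.056

cat         O        E   (O−E)²/E
0          81       80     0.0125
1          62       59     0.1525
2          79       76     0.1184
3          88       72     3.5556
4           6       10     1.6000
5          29       31     0.1290
6           1       18    16.0556
The largest term is for 6: 16.056.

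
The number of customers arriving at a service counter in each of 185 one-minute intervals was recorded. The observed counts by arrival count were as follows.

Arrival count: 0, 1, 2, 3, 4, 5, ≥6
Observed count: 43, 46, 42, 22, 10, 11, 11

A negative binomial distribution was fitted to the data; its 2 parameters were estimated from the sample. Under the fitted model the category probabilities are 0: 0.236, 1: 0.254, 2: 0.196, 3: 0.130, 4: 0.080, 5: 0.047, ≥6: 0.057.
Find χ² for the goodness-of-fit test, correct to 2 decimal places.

3.30

Expected counts E_i = n·p_i: 185×0.236 = 43.66, 185×0.254 = 46.99, 185×0.196 = 36.26, 185×0.130 = 24.05, 185×0.080 = 14.8, 185×0.047 = 8.695, 185×0.057 = 10.545.
cat         O        E   (O−E)²/E
0          43    43.66      0.010
1          46    46.99      0.021
2          42    36.26      0.909
3          22    24.05      0.175
4          10     14.8      1.557
5          11    8.695      0.611
≥6         11   10.545      0.020
Sum = 3.30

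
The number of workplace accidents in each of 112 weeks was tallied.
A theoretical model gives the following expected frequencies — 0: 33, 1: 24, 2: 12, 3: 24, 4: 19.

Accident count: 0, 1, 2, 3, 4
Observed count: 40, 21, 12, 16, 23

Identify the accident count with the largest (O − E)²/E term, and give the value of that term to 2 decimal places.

cat         O        E   (O−E)²/E
0          40       33      1.485
1          21       24      0.375
2          12       12      0.000
3          16       24      2.667
4          23       19      0.842
The largest term is for 3: 2.67.

3, 2.67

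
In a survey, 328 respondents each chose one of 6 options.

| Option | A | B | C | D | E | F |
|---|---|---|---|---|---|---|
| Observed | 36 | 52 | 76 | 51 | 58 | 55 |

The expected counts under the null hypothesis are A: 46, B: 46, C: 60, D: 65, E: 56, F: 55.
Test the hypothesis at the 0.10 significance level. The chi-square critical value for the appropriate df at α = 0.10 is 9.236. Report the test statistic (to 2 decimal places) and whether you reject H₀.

cat         O        E   (O−E)²/E
A          36       46      2.174
B          52       46      0.783
C          76       60      4.267
D          51       65      3.015
E          58       56      0.071
F          55       55      0.000
Sum = 10.31
df = 5. Since 10.31 > 9.236, we reject H₀.

10.31; reject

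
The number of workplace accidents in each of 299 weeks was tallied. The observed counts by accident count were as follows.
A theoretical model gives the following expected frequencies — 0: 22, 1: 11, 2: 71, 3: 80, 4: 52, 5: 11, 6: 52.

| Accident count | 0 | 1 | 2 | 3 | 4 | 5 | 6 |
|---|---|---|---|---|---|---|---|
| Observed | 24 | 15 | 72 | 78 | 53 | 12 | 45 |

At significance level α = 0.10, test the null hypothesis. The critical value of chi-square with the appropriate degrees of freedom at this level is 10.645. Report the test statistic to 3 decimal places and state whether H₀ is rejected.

2.753; do not reject

χ² = (24−22)²/22 + (15−11)²/11 + (72−71)²/71 + (78−80)²/80 + (53−52)²/52 + (12−11)²/11 + (45−52)²/52
   = 0.1818 + 1.4545 + 0.0141 + 0.0500 + 0.0192 + 0.0909 + 0.9423
Sum = 2.753
df = 6. Since 2.753 < 10.645, we do not reject H₀.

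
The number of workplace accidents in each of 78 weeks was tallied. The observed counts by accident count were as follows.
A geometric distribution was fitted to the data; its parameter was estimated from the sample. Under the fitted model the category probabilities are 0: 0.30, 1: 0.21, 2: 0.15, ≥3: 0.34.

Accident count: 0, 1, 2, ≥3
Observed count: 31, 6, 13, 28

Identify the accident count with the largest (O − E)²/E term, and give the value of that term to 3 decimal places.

1, 6.578

Expected counts E_i = n·p_i: 78×0.30 = 23.4, 78×0.21 = 16.38, 78×0.15 = 11.7, 78×0.34 = 26.52.
χ² = (31−23.4)²/23.4 + (6−16.38)²/16.38 + (13−11.7)²/11.7 + (28−26.52)²/26.52
   = 2.4684 + 6.5778 + 0.1444 + 0.0826
The largest term is for 1: 6.578.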